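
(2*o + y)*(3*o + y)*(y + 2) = 6*o^2*y + 12*o^2 + 5*o*y^2 + 10*o*y + y^3 + 2*y^2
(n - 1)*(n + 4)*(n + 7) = n^3 + 10*n^2 + 17*n - 28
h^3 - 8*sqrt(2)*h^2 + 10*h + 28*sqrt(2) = (h - 7*sqrt(2))*(h - 2*sqrt(2))*(h + sqrt(2))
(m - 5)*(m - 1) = m^2 - 6*m + 5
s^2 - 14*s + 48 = (s - 8)*(s - 6)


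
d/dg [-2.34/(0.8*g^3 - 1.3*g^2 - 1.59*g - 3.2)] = (5.616*g^2 - 6.084*g - 3.7206)/(-0.8*g^3 + 1.3*g^2 + 1.59*g + 3.2)^2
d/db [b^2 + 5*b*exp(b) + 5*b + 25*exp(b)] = 5*b*exp(b) + 2*b + 30*exp(b) + 5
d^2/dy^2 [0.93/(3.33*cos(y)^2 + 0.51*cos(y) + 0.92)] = (-41.250708*(1 - cos(y)^2)^2 - 4.738257*cos(y)^3 - 9.47065499999999*cos(y)^2 + 9.91287*cos(y) + 36.036198)/(3.33*cos(y)^2 + 0.51*cos(y) + 0.92)^3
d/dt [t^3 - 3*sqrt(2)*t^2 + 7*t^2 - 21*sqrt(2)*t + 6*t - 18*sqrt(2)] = 3*t^2 - 6*sqrt(2)*t + 14*t - 21*sqrt(2) + 6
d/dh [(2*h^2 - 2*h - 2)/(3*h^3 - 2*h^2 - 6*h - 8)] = 2*(-3*h^4 + 6*h^3 + h^2 - 20*h + 2)/(9*h^6 - 12*h^5 - 32*h^4 - 24*h^3 + 68*h^2 + 96*h + 64)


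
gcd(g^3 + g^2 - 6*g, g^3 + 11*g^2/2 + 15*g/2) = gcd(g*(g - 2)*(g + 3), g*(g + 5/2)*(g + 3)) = g^2 + 3*g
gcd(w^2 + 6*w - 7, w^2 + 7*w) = w + 7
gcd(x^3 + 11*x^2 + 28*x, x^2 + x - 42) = x + 7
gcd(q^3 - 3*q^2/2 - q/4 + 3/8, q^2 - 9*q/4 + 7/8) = q - 1/2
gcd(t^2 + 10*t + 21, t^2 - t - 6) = 1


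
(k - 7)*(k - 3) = k^2 - 10*k + 21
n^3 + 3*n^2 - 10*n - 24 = (n - 3)*(n + 2)*(n + 4)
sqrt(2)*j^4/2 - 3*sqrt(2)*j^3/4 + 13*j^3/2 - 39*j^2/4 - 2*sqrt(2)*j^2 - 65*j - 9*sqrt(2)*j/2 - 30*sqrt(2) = (j - 4)*(j + 5/2)*(j + 6*sqrt(2))*(sqrt(2)*j/2 + 1/2)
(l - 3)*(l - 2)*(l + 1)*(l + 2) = l^4 - 2*l^3 - 7*l^2 + 8*l + 12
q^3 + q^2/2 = q^2*(q + 1/2)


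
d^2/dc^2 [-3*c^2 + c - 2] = -6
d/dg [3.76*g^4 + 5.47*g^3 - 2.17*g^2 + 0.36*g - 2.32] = 15.04*g^3 + 16.41*g^2 - 4.34*g + 0.36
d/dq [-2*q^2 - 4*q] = -4*q - 4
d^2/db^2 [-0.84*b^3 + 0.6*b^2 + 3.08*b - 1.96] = 1.2 - 5.04*b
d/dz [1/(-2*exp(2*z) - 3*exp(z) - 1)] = (4*exp(z) + 3)*exp(z)/(2*exp(2*z) + 3*exp(z) + 1)^2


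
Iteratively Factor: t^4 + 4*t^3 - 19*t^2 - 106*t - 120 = (t + 2)*(t^3 + 2*t^2 - 23*t - 60) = (t - 5)*(t + 2)*(t^2 + 7*t + 12) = (t - 5)*(t + 2)*(t + 3)*(t + 4)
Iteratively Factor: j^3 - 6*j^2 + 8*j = (j - 4)*(j^2 - 2*j) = j*(j - 4)*(j - 2)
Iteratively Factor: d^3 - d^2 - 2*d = (d - 2)*(d^2 + d) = d*(d - 2)*(d + 1)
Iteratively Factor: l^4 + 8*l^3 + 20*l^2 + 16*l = (l + 2)*(l^3 + 6*l^2 + 8*l) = (l + 2)*(l + 4)*(l^2 + 2*l) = l*(l + 2)*(l + 4)*(l + 2)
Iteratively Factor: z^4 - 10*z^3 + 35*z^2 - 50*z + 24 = (z - 2)*(z^3 - 8*z^2 + 19*z - 12) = (z - 4)*(z - 2)*(z^2 - 4*z + 3) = (z - 4)*(z - 3)*(z - 2)*(z - 1)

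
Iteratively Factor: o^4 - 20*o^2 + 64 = (o + 4)*(o^3 - 4*o^2 - 4*o + 16) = (o - 2)*(o + 4)*(o^2 - 2*o - 8) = (o - 4)*(o - 2)*(o + 4)*(o + 2)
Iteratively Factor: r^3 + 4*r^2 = (r)*(r^2 + 4*r) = r^2*(r + 4)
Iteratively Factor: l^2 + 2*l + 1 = (l + 1)*(l + 1)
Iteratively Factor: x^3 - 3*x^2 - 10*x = (x + 2)*(x^2 - 5*x) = x*(x + 2)*(x - 5)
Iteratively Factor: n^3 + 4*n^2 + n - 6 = (n + 2)*(n^2 + 2*n - 3) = (n - 1)*(n + 2)*(n + 3)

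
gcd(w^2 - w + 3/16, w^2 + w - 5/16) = w - 1/4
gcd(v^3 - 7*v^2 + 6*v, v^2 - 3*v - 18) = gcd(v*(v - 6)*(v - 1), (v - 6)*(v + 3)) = v - 6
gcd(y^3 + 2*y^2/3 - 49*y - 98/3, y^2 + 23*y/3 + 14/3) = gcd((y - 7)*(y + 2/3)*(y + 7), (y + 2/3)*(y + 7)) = y^2 + 23*y/3 + 14/3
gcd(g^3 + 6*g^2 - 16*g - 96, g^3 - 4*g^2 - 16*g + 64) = g^2 - 16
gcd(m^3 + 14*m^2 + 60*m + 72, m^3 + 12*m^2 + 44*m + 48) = m^2 + 8*m + 12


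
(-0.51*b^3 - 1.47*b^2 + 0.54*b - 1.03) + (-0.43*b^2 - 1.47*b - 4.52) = -0.51*b^3 - 1.9*b^2 - 0.93*b - 5.55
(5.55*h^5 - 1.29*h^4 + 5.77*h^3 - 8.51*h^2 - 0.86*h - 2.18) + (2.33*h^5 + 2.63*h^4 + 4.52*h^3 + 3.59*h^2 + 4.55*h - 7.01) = 7.88*h^5 + 1.34*h^4 + 10.29*h^3 - 4.92*h^2 + 3.69*h - 9.19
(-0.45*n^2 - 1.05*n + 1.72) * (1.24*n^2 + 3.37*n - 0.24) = -0.558*n^4 - 2.8185*n^3 - 1.2977*n^2 + 6.0484*n - 0.4128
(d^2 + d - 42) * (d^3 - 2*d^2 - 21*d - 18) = d^5 - d^4 - 65*d^3 + 45*d^2 + 864*d + 756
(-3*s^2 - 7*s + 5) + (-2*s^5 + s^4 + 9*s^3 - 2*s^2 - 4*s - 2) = -2*s^5 + s^4 + 9*s^3 - 5*s^2 - 11*s + 3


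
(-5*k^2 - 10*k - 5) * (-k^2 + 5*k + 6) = 5*k^4 - 15*k^3 - 75*k^2 - 85*k - 30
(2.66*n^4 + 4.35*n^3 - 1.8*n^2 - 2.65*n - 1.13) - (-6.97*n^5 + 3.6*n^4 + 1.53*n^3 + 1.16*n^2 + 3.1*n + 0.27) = 6.97*n^5 - 0.94*n^4 + 2.82*n^3 - 2.96*n^2 - 5.75*n - 1.4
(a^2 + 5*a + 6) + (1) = a^2 + 5*a + 7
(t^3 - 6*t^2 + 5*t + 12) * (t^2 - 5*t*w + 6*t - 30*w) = t^5 - 5*t^4*w - 31*t^3 + 155*t^2*w + 42*t^2 - 210*t*w + 72*t - 360*w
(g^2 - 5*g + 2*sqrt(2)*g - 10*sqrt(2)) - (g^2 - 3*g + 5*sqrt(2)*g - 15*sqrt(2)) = -3*sqrt(2)*g - 2*g + 5*sqrt(2)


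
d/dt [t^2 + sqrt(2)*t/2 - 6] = 2*t + sqrt(2)/2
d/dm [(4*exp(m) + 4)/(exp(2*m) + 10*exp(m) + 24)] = 4*(-2*(exp(m) + 1)*(exp(m) + 5) + exp(2*m) + 10*exp(m) + 24)*exp(m)/(exp(2*m) + 10*exp(m) + 24)^2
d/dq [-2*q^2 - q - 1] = -4*q - 1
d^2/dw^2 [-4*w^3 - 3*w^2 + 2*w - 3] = -24*w - 6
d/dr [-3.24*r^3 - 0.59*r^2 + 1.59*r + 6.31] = -9.72*r^2 - 1.18*r + 1.59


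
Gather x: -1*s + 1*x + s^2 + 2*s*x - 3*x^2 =s^2 - s - 3*x^2 + x*(2*s + 1)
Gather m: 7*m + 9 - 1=7*m + 8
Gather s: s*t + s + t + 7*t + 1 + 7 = s*(t + 1) + 8*t + 8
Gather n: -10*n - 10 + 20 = 10 - 10*n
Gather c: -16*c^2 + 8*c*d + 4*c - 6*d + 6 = -16*c^2 + c*(8*d + 4) - 6*d + 6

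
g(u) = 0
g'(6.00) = 0.00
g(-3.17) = 0.00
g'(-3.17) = 0.00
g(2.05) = 0.00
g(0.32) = 0.00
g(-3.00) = 0.00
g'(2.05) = 0.00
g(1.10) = 0.00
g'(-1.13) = 0.00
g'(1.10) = 0.00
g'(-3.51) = 0.00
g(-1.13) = 0.00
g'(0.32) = 0.00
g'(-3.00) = 0.00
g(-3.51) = 0.00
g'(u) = 0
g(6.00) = 0.00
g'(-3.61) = 0.00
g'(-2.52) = 0.00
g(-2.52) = 0.00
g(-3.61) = 0.00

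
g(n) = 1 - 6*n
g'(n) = -6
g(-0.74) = 5.44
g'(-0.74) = -6.00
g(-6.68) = 41.08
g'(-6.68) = -6.00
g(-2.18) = 14.08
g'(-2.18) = -6.00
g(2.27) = -12.62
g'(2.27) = -6.00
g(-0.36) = 3.16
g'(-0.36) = -6.00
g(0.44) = -1.64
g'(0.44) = -6.00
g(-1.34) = 9.04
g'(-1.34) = -6.00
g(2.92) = -16.52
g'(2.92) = -6.00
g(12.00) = -71.00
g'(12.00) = -6.00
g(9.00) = -53.00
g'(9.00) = -6.00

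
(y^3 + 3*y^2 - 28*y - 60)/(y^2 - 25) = (y^2 + 8*y + 12)/(y + 5)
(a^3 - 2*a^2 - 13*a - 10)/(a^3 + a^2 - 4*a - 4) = (a - 5)/(a - 2)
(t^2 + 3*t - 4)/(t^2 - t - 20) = (t - 1)/(t - 5)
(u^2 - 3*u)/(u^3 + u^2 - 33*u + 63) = u/(u^2 + 4*u - 21)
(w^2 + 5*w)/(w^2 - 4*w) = (w + 5)/(w - 4)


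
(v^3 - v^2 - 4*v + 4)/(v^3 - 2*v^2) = (v^2 + v - 2)/v^2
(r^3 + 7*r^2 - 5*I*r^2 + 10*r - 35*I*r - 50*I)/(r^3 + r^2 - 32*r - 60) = (r - 5*I)/(r - 6)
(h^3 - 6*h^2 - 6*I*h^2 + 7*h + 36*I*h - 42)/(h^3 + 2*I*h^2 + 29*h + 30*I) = (h^2 - h*(6 + 7*I) + 42*I)/(h^2 + I*h + 30)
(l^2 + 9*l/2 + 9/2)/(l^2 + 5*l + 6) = (l + 3/2)/(l + 2)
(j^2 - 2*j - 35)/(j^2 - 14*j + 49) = (j + 5)/(j - 7)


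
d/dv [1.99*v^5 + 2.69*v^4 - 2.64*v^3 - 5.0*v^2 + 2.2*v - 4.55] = 9.95*v^4 + 10.76*v^3 - 7.92*v^2 - 10.0*v + 2.2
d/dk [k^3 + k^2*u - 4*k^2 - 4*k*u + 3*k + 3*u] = 3*k^2 + 2*k*u - 8*k - 4*u + 3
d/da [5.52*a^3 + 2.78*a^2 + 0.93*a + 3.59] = 16.56*a^2 + 5.56*a + 0.93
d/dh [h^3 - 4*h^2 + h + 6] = 3*h^2 - 8*h + 1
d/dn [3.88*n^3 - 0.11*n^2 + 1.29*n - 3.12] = 11.64*n^2 - 0.22*n + 1.29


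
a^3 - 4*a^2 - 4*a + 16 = (a - 4)*(a - 2)*(a + 2)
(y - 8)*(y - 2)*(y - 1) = y^3 - 11*y^2 + 26*y - 16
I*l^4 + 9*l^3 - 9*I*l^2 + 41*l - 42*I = (l - 7*I)*(l - 3*I)*(l + 2*I)*(I*l + 1)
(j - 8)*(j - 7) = j^2 - 15*j + 56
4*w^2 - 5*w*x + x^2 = (-4*w + x)*(-w + x)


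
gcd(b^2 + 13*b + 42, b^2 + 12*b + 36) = b + 6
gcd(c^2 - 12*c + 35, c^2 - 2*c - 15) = c - 5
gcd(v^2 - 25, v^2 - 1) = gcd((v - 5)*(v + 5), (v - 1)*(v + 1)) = 1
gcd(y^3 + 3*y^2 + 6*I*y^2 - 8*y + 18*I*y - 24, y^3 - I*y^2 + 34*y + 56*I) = y^2 + 6*I*y - 8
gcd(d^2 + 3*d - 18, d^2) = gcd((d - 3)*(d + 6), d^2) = 1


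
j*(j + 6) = j^2 + 6*j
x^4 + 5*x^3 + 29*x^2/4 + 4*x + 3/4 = (x + 1/2)^2*(x + 1)*(x + 3)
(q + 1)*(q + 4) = q^2 + 5*q + 4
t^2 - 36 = (t - 6)*(t + 6)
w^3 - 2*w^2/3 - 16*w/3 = w*(w - 8/3)*(w + 2)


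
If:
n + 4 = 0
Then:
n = -4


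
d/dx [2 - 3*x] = -3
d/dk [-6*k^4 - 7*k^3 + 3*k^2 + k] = -24*k^3 - 21*k^2 + 6*k + 1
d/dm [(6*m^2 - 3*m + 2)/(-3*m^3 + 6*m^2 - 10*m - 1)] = (18*m^4 - 18*m^3 - 24*m^2 - 36*m + 23)/(9*m^6 - 36*m^5 + 96*m^4 - 114*m^3 + 88*m^2 + 20*m + 1)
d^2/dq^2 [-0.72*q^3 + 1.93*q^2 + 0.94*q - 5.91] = 3.86 - 4.32*q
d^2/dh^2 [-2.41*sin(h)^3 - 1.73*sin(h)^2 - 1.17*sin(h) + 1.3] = 2.9775*sin(h) - 5.4225*sin(3*h) - 3.46*cos(2*h)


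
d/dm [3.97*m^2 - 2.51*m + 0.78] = 7.94*m - 2.51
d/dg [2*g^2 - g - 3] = 4*g - 1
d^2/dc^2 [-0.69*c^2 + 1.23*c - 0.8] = -1.38000000000000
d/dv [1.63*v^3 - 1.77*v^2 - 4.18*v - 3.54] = 4.89*v^2 - 3.54*v - 4.18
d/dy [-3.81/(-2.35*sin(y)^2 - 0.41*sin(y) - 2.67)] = -(17.907*sin(y) + 1.5621)*cos(y)/(2.35*sin(y)^2 + 0.41*sin(y) + 2.67)^2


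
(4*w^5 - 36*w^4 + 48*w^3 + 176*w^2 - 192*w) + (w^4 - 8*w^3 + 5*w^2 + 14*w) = 4*w^5 - 35*w^4 + 40*w^3 + 181*w^2 - 178*w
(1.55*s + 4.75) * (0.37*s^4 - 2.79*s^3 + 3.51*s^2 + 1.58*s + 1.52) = 0.5735*s^5 - 2.567*s^4 - 7.812*s^3 + 19.1215*s^2 + 9.861*s + 7.22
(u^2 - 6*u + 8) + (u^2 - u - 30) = 2*u^2 - 7*u - 22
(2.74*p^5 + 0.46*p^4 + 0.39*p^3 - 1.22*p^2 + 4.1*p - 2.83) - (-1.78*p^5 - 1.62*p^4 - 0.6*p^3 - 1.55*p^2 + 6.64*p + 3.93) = 4.52*p^5 + 2.08*p^4 + 0.99*p^3 + 0.33*p^2 - 2.54*p - 6.76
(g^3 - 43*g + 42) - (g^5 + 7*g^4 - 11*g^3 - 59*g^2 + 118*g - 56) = -g^5 - 7*g^4 + 12*g^3 + 59*g^2 - 161*g + 98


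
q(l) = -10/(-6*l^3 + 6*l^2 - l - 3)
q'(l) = -10*(18*l^2 - 12*l + 1)/(-6*l^3 + 6*l^2 - l - 3)^2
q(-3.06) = -0.04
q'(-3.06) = -0.04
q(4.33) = 0.03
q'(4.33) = -0.02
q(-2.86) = -0.05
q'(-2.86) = -0.05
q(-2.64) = -0.07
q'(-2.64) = -0.07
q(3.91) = 0.04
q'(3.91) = -0.03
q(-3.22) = -0.04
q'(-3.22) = -0.03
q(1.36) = 1.20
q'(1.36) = -2.57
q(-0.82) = -1.94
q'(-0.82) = -8.61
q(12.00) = 0.00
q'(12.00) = 0.00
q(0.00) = 3.33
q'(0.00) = -1.11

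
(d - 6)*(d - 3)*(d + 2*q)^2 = d^4 + 4*d^3*q - 9*d^3 + 4*d^2*q^2 - 36*d^2*q + 18*d^2 - 36*d*q^2 + 72*d*q + 72*q^2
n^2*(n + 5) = n^3 + 5*n^2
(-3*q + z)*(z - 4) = -3*q*z + 12*q + z^2 - 4*z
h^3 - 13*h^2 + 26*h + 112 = (h - 8)*(h - 7)*(h + 2)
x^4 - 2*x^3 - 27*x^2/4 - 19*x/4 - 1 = (x - 4)*(x + 1/2)^2*(x + 1)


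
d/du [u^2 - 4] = 2*u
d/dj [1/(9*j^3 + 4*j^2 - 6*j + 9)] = (-27*j^2 - 8*j + 6)/(9*j^3 + 4*j^2 - 6*j + 9)^2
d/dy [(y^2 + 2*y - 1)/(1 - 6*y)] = 2*(-3*y^2 + y - 2)/(36*y^2 - 12*y + 1)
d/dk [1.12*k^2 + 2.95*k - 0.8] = 2.24*k + 2.95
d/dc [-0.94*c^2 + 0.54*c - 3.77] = 0.54 - 1.88*c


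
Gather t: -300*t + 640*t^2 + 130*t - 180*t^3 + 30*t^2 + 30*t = -180*t^3 + 670*t^2 - 140*t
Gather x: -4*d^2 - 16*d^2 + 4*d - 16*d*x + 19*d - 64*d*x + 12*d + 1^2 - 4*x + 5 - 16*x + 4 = -20*d^2 + 35*d + x*(-80*d - 20) + 10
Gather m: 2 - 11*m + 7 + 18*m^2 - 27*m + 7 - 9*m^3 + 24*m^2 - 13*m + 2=-9*m^3 + 42*m^2 - 51*m + 18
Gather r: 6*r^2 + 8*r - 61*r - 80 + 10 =6*r^2 - 53*r - 70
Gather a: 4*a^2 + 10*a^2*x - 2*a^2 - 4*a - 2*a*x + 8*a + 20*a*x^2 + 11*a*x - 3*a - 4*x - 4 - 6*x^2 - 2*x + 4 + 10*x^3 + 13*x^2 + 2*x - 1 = a^2*(10*x + 2) + a*(20*x^2 + 9*x + 1) + 10*x^3 + 7*x^2 - 4*x - 1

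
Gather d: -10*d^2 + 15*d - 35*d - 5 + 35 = -10*d^2 - 20*d + 30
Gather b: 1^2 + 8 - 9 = 0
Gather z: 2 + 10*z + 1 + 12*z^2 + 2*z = 12*z^2 + 12*z + 3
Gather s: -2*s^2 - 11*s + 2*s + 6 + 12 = -2*s^2 - 9*s + 18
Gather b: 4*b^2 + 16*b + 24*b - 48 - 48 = 4*b^2 + 40*b - 96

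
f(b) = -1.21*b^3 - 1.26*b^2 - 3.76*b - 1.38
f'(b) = -3.63*b^2 - 2.52*b - 3.76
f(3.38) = -75.21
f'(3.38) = -53.75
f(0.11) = -1.81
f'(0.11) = -4.08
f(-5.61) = 193.69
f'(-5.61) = -103.87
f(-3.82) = 62.05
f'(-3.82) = -47.10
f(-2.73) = 24.11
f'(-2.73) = -23.93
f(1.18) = -9.56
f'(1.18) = -11.79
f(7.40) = -588.52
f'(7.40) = -221.19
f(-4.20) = 81.83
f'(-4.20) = -57.21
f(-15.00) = 3855.27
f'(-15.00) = -782.71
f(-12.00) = 1953.18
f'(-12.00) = -496.24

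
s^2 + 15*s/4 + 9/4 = (s + 3/4)*(s + 3)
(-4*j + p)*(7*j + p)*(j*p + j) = -28*j^3*p - 28*j^3 + 3*j^2*p^2 + 3*j^2*p + j*p^3 + j*p^2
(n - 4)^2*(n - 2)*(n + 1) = n^4 - 9*n^3 + 22*n^2 - 32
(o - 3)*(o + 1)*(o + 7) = o^3 + 5*o^2 - 17*o - 21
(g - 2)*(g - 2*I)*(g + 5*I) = g^3 - 2*g^2 + 3*I*g^2 + 10*g - 6*I*g - 20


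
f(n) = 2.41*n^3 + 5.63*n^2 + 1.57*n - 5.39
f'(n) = 7.23*n^2 + 11.26*n + 1.57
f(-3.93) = -70.89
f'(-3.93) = 68.98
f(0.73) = -0.31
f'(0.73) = 13.64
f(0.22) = -4.75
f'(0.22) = 4.40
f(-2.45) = -10.88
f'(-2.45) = 17.38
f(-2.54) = -12.55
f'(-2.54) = 19.61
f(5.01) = 446.85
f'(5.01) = 239.46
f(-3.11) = -28.31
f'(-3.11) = 36.48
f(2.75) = 91.62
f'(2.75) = 87.21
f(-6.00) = -332.69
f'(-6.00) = 194.29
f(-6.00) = -332.69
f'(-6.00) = 194.29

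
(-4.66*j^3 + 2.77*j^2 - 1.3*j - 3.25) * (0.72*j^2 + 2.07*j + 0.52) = -3.3552*j^5 - 7.6518*j^4 + 2.3747*j^3 - 3.5906*j^2 - 7.4035*j - 1.69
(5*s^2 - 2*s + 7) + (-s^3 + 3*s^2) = -s^3 + 8*s^2 - 2*s + 7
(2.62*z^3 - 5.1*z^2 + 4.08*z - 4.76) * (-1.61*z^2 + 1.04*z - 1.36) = -4.2182*z^5 + 10.9358*z^4 - 15.436*z^3 + 18.8428*z^2 - 10.4992*z + 6.4736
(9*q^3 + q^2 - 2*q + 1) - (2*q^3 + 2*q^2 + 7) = 7*q^3 - q^2 - 2*q - 6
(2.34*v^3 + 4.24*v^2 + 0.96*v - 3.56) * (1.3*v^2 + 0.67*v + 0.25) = 3.042*v^5 + 7.0798*v^4 + 4.6738*v^3 - 2.9248*v^2 - 2.1452*v - 0.89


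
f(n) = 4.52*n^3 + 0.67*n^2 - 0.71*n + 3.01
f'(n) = 13.56*n^2 + 1.34*n - 0.71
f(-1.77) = -18.70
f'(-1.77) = 39.40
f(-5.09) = -572.08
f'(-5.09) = 343.78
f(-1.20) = -2.98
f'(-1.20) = 17.21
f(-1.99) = -28.54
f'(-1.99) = 50.32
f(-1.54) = -10.82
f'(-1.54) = 29.39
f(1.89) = 34.58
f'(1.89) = 50.26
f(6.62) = 1339.00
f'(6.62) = 602.42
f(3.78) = 254.03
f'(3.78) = 198.11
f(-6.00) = -944.93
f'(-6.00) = 479.41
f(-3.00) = -110.87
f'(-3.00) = 117.31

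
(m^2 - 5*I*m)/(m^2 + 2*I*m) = (m - 5*I)/(m + 2*I)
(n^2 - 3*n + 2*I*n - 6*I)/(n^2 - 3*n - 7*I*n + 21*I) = (n + 2*I)/(n - 7*I)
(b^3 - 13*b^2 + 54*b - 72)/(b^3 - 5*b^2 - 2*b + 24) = (b - 6)/(b + 2)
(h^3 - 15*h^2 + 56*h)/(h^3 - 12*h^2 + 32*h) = (h - 7)/(h - 4)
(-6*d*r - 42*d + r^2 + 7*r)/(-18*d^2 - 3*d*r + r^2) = (r + 7)/(3*d + r)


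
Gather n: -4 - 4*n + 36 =32 - 4*n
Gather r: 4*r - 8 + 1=4*r - 7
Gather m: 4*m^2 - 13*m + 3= 4*m^2 - 13*m + 3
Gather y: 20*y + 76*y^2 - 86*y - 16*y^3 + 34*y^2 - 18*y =-16*y^3 + 110*y^2 - 84*y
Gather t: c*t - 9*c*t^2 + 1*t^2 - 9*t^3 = c*t - 9*t^3 + t^2*(1 - 9*c)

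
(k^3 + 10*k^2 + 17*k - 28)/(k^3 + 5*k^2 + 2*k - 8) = (k + 7)/(k + 2)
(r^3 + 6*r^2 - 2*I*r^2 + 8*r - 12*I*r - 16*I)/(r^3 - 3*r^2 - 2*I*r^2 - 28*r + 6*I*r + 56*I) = (r + 2)/(r - 7)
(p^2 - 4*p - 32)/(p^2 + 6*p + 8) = (p - 8)/(p + 2)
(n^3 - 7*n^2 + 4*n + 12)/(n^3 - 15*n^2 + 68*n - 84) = (n + 1)/(n - 7)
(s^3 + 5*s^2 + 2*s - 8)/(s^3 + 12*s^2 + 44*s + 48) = (s - 1)/(s + 6)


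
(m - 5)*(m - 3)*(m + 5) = m^3 - 3*m^2 - 25*m + 75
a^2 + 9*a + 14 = (a + 2)*(a + 7)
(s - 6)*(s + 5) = s^2 - s - 30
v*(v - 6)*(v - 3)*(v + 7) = v^4 - 2*v^3 - 45*v^2 + 126*v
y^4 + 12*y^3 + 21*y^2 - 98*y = y*(y - 2)*(y + 7)^2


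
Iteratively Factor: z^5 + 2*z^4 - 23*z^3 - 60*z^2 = (z + 3)*(z^4 - z^3 - 20*z^2) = z*(z + 3)*(z^3 - z^2 - 20*z) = z*(z + 3)*(z + 4)*(z^2 - 5*z) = z^2*(z + 3)*(z + 4)*(z - 5)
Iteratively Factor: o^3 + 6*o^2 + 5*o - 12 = (o - 1)*(o^2 + 7*o + 12) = (o - 1)*(o + 3)*(o + 4)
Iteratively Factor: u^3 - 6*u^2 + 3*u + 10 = (u + 1)*(u^2 - 7*u + 10) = (u - 5)*(u + 1)*(u - 2)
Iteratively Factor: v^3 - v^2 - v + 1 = (v + 1)*(v^2 - 2*v + 1) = (v - 1)*(v + 1)*(v - 1)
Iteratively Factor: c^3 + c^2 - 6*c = (c)*(c^2 + c - 6) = c*(c - 2)*(c + 3)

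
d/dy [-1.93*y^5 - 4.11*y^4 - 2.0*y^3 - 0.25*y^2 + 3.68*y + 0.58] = -9.65*y^4 - 16.44*y^3 - 6.0*y^2 - 0.5*y + 3.68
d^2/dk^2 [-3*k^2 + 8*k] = -6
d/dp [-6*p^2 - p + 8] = -12*p - 1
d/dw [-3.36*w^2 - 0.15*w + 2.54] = -6.72*w - 0.15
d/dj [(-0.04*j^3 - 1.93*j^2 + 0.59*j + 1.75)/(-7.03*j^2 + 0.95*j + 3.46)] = (0.2812*j^4 - 0.0760000000000005*j^3 + 1.899*j^2 + 11.2494*j + 0.3789)/(49.4209*j^4 - 13.357*j^3 - 47.7451*j^2 + 6.574*j + 11.9716)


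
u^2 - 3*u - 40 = (u - 8)*(u + 5)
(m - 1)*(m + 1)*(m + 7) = m^3 + 7*m^2 - m - 7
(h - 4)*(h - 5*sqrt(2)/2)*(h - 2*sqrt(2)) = h^3 - 9*sqrt(2)*h^2/2 - 4*h^2 + 10*h + 18*sqrt(2)*h - 40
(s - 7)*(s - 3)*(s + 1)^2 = s^4 - 8*s^3 + 2*s^2 + 32*s + 21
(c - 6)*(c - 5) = c^2 - 11*c + 30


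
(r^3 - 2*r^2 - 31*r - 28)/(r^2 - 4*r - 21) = (r^2 + 5*r + 4)/(r + 3)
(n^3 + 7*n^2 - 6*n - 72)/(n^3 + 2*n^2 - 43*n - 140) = (n^2 + 3*n - 18)/(n^2 - 2*n - 35)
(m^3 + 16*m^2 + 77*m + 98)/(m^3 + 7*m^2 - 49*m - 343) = (m + 2)/(m - 7)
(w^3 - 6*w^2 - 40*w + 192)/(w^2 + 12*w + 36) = (w^2 - 12*w + 32)/(w + 6)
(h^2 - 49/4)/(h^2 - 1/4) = (4*h^2 - 49)/(4*h^2 - 1)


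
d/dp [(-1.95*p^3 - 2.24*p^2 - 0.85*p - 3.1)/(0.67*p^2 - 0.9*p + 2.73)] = (-1.3065*p^4 + 3.51*p^3 - 13.385*p^2 - 8.0764*p - 5.1105)/(0.4489*p^4 - 1.206*p^3 + 4.4682*p^2 - 4.914*p + 7.4529)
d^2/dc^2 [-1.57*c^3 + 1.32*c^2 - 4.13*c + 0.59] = 2.64 - 9.42*c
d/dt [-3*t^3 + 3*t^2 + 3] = 3*t*(2 - 3*t)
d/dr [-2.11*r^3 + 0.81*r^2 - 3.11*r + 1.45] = -6.33*r^2 + 1.62*r - 3.11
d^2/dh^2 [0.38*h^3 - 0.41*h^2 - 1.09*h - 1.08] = 2.28*h - 0.82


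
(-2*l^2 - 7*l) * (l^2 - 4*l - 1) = -2*l^4 + l^3 + 30*l^2 + 7*l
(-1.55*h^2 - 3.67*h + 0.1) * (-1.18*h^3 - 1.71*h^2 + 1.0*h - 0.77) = 1.829*h^5 + 6.9811*h^4 + 4.6077*h^3 - 2.6475*h^2 + 2.9259*h - 0.077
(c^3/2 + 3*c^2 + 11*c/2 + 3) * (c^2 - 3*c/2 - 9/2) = c^5/2 + 9*c^4/4 - 5*c^3/4 - 75*c^2/4 - 117*c/4 - 27/2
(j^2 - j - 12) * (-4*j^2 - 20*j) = -4*j^4 - 16*j^3 + 68*j^2 + 240*j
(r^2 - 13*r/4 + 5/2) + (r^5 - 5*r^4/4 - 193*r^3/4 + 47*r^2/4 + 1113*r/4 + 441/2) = r^5 - 5*r^4/4 - 193*r^3/4 + 51*r^2/4 + 275*r + 223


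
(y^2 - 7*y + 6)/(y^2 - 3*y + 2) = (y - 6)/(y - 2)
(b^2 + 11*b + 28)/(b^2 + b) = (b^2 + 11*b + 28)/(b*(b + 1))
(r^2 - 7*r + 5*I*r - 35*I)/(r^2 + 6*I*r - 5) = (r - 7)/(r + I)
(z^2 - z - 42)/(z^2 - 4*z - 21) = (z + 6)/(z + 3)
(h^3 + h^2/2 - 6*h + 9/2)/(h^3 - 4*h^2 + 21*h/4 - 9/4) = 2*(h + 3)/(2*h - 3)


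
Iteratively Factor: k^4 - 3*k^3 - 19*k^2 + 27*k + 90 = (k - 3)*(k^3 - 19*k - 30) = (k - 5)*(k - 3)*(k^2 + 5*k + 6) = (k - 5)*(k - 3)*(k + 2)*(k + 3)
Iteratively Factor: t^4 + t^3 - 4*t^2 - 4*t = (t - 2)*(t^3 + 3*t^2 + 2*t) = (t - 2)*(t + 2)*(t^2 + t) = t*(t - 2)*(t + 2)*(t + 1)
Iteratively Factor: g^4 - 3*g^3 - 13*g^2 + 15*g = (g + 3)*(g^3 - 6*g^2 + 5*g) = (g - 1)*(g + 3)*(g^2 - 5*g) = g*(g - 1)*(g + 3)*(g - 5)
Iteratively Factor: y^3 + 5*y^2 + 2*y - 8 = (y + 2)*(y^2 + 3*y - 4) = (y - 1)*(y + 2)*(y + 4)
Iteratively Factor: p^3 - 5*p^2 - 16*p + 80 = (p - 4)*(p^2 - p - 20) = (p - 5)*(p - 4)*(p + 4)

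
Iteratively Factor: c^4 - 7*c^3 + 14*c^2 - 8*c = (c - 1)*(c^3 - 6*c^2 + 8*c) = c*(c - 1)*(c^2 - 6*c + 8) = c*(c - 2)*(c - 1)*(c - 4)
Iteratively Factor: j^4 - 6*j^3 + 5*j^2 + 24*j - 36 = (j - 2)*(j^3 - 4*j^2 - 3*j + 18) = (j - 3)*(j - 2)*(j^2 - j - 6) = (j - 3)^2*(j - 2)*(j + 2)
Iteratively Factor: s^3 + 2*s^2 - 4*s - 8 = (s + 2)*(s^2 - 4) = (s - 2)*(s + 2)*(s + 2)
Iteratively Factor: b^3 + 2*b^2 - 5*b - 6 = (b + 1)*(b^2 + b - 6) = (b - 2)*(b + 1)*(b + 3)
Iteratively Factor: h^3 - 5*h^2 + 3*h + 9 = (h - 3)*(h^2 - 2*h - 3) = (h - 3)^2*(h + 1)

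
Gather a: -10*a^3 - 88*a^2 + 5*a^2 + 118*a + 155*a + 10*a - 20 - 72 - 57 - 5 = -10*a^3 - 83*a^2 + 283*a - 154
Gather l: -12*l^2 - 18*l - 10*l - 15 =-12*l^2 - 28*l - 15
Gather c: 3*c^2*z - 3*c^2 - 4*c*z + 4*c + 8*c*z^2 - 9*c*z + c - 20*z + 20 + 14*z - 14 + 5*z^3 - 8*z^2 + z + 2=c^2*(3*z - 3) + c*(8*z^2 - 13*z + 5) + 5*z^3 - 8*z^2 - 5*z + 8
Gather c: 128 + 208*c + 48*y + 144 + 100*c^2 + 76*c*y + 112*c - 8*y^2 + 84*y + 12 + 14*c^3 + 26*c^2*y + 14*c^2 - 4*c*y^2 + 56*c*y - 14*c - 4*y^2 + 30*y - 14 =14*c^3 + c^2*(26*y + 114) + c*(-4*y^2 + 132*y + 306) - 12*y^2 + 162*y + 270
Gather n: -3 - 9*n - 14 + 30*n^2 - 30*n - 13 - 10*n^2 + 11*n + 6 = 20*n^2 - 28*n - 24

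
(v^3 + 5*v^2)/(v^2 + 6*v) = v*(v + 5)/(v + 6)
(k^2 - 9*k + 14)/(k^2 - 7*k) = (k - 2)/k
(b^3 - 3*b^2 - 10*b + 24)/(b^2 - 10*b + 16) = (b^2 - b - 12)/(b - 8)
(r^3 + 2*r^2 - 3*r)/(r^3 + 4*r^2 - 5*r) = (r + 3)/(r + 5)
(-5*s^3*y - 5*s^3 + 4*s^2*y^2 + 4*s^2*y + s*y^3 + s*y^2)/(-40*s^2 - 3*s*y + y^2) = s*(-s*y - s + y^2 + y)/(-8*s + y)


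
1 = 1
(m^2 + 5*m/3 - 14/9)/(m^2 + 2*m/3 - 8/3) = (9*m^2 + 15*m - 14)/(3*(3*m^2 + 2*m - 8))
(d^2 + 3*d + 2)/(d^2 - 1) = (d + 2)/(d - 1)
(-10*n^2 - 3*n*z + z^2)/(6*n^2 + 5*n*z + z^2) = (-5*n + z)/(3*n + z)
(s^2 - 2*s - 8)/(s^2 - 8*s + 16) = (s + 2)/(s - 4)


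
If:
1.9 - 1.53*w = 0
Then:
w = 1.24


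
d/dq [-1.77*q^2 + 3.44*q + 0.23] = 3.44 - 3.54*q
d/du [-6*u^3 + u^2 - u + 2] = -18*u^2 + 2*u - 1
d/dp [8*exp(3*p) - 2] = 24*exp(3*p)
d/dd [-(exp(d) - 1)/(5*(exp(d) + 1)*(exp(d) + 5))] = (exp(2*d) - 2*exp(d) - 11)*exp(d)/(5*(exp(4*d) + 12*exp(3*d) + 46*exp(2*d) + 60*exp(d) + 25))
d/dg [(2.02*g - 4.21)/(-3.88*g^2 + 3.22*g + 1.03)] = (7.8376*g^2 - 32.6696*g + 15.6368)/(15.0544*g^4 - 24.9872*g^3 + 2.3756*g^2 + 6.6332*g + 1.0609)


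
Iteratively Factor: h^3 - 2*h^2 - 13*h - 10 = (h + 1)*(h^2 - 3*h - 10) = (h + 1)*(h + 2)*(h - 5)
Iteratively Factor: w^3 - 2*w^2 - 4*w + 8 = (w + 2)*(w^2 - 4*w + 4) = (w - 2)*(w + 2)*(w - 2)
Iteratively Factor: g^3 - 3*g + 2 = (g - 1)*(g^2 + g - 2) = (g - 1)^2*(g + 2)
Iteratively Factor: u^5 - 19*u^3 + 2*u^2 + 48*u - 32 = (u + 2)*(u^4 - 2*u^3 - 15*u^2 + 32*u - 16) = (u - 4)*(u + 2)*(u^3 + 2*u^2 - 7*u + 4) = (u - 4)*(u + 2)*(u + 4)*(u^2 - 2*u + 1) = (u - 4)*(u - 1)*(u + 2)*(u + 4)*(u - 1)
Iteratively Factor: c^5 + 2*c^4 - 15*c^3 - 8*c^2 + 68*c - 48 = (c + 4)*(c^4 - 2*c^3 - 7*c^2 + 20*c - 12) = (c - 1)*(c + 4)*(c^3 - c^2 - 8*c + 12) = (c - 2)*(c - 1)*(c + 4)*(c^2 + c - 6) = (c - 2)*(c - 1)*(c + 3)*(c + 4)*(c - 2)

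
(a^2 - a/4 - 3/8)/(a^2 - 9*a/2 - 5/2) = (a - 3/4)/(a - 5)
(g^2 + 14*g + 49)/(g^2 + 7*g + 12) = (g^2 + 14*g + 49)/(g^2 + 7*g + 12)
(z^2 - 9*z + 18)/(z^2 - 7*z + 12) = (z - 6)/(z - 4)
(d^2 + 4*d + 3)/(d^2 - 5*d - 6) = (d + 3)/(d - 6)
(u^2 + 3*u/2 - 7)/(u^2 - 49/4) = 2*(u - 2)/(2*u - 7)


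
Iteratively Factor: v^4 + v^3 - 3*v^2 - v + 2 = (v + 1)*(v^3 - 3*v + 2) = (v - 1)*(v + 1)*(v^2 + v - 2) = (v - 1)*(v + 1)*(v + 2)*(v - 1)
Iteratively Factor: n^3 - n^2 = (n - 1)*(n^2) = n*(n - 1)*(n)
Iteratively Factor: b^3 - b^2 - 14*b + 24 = (b - 2)*(b^2 + b - 12) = (b - 3)*(b - 2)*(b + 4)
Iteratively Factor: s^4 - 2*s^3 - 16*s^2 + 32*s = (s)*(s^3 - 2*s^2 - 16*s + 32) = s*(s - 2)*(s^2 - 16) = s*(s - 2)*(s + 4)*(s - 4)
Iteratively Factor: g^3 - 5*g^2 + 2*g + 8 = (g - 2)*(g^2 - 3*g - 4) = (g - 2)*(g + 1)*(g - 4)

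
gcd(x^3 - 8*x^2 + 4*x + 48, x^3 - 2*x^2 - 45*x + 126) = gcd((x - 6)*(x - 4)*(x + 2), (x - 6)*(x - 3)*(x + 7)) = x - 6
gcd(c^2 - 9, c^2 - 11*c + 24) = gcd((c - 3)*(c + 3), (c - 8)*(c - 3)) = c - 3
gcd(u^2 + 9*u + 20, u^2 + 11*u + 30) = u + 5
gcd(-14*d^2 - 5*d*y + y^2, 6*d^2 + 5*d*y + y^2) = 2*d + y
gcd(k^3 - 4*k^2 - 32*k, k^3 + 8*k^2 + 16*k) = k^2 + 4*k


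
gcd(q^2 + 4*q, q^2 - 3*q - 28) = q + 4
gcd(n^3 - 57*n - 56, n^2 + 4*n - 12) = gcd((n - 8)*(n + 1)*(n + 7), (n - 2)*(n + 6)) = 1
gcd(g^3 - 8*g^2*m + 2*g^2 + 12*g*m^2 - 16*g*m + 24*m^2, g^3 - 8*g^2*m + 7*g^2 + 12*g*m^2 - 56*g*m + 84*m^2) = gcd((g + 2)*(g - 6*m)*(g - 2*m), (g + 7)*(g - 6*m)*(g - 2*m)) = g^2 - 8*g*m + 12*m^2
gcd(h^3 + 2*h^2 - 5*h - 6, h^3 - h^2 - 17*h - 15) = h^2 + 4*h + 3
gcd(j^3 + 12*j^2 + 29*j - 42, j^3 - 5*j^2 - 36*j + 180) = j + 6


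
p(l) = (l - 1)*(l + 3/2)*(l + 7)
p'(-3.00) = -16.00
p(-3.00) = 24.00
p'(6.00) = 200.00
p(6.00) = 487.50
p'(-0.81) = -8.18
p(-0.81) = -7.73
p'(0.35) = 7.62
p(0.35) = -8.84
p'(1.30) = 26.57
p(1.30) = 6.97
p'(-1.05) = -10.44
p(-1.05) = -5.49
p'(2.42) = 55.87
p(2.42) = 52.44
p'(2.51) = 58.55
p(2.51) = 57.58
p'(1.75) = 37.44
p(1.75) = 21.33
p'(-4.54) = -4.27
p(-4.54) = 41.43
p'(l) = (l - 1)*(l + 3/2) + (l - 1)*(l + 7) + (l + 3/2)*(l + 7) = 3*l^2 + 15*l + 2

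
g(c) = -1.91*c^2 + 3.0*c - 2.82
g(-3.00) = -29.01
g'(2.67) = -7.20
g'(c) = 3.0 - 3.82*c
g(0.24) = -2.21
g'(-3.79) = 17.48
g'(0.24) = 2.08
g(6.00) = -53.58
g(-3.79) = -41.63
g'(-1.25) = 7.78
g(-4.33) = -51.62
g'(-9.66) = 39.90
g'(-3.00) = 14.46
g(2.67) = -8.43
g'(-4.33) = 19.54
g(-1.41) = -10.85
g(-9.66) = -210.03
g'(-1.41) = 8.39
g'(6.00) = -19.92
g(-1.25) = -9.55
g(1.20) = -1.97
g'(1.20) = -1.58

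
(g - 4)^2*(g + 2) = g^3 - 6*g^2 + 32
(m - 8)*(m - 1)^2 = m^3 - 10*m^2 + 17*m - 8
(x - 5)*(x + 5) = x^2 - 25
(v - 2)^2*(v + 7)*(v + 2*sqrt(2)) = v^4 + 2*sqrt(2)*v^3 + 3*v^3 - 24*v^2 + 6*sqrt(2)*v^2 - 48*sqrt(2)*v + 28*v + 56*sqrt(2)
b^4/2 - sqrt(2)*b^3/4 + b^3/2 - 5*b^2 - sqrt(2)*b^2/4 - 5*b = b*(b/2 + 1/2)*(b - 5*sqrt(2)/2)*(b + 2*sqrt(2))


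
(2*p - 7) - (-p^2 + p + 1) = p^2 + p - 8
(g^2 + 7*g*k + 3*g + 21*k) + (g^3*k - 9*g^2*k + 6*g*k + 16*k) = g^3*k - 9*g^2*k + g^2 + 13*g*k + 3*g + 37*k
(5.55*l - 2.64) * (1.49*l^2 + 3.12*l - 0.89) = 8.2695*l^3 + 13.3824*l^2 - 13.1763*l + 2.3496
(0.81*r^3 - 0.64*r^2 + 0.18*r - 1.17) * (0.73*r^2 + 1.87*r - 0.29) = 0.5913*r^5 + 1.0475*r^4 - 1.3003*r^3 - 0.3319*r^2 - 2.2401*r + 0.3393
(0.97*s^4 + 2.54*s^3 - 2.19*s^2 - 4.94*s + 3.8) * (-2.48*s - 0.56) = -2.4056*s^5 - 6.8424*s^4 + 4.0088*s^3 + 13.4776*s^2 - 6.6576*s - 2.128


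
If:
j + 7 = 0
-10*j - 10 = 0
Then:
No Solution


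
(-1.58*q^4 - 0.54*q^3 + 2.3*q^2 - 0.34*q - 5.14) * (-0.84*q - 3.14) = 1.3272*q^5 + 5.4148*q^4 - 0.236399999999999*q^3 - 6.9364*q^2 + 5.3852*q + 16.1396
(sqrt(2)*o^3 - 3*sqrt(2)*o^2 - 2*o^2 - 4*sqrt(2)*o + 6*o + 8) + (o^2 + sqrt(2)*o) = sqrt(2)*o^3 - 3*sqrt(2)*o^2 - o^2 - 3*sqrt(2)*o + 6*o + 8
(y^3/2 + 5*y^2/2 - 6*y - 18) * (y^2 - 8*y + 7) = y^5/2 - 3*y^4/2 - 45*y^3/2 + 95*y^2/2 + 102*y - 126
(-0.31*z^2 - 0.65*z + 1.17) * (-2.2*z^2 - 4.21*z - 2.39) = 0.682*z^4 + 2.7351*z^3 + 0.9034*z^2 - 3.3722*z - 2.7963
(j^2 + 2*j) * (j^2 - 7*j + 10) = j^4 - 5*j^3 - 4*j^2 + 20*j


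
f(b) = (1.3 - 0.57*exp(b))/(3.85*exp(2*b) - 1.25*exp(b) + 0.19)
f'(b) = (1.3 - 0.57*exp(b))*(-7.7*exp(2*b) + 1.25*exp(b))/(3.85*exp(2*b) - 1.25*exp(b) + 0.19)^2 - 0.57*exp(b)/(3.85*exp(2*b) - 1.25*exp(b) + 0.19)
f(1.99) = -0.01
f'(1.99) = 0.01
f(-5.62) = 7.00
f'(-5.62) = 0.16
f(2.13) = -0.01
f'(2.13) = 0.01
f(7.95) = -0.00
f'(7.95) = 0.00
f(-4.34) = 7.41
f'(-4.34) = 0.59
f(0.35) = 0.08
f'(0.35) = -0.31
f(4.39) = -0.00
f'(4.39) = 0.00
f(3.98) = -0.00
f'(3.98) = 0.00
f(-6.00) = 6.95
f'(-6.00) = 0.11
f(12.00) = 0.00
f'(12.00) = 0.00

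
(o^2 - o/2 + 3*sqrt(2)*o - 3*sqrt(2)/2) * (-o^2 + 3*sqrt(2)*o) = -o^4 + o^3/2 + 18*o^2 - 9*o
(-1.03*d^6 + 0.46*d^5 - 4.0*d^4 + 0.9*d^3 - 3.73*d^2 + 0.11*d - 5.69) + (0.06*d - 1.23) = -1.03*d^6 + 0.46*d^5 - 4.0*d^4 + 0.9*d^3 - 3.73*d^2 + 0.17*d - 6.92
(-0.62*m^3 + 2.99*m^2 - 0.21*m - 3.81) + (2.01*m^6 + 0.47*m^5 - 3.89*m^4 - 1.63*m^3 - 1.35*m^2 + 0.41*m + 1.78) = 2.01*m^6 + 0.47*m^5 - 3.89*m^4 - 2.25*m^3 + 1.64*m^2 + 0.2*m - 2.03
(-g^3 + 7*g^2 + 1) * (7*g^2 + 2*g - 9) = -7*g^5 + 47*g^4 + 23*g^3 - 56*g^2 + 2*g - 9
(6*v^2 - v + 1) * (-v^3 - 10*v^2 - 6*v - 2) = -6*v^5 - 59*v^4 - 27*v^3 - 16*v^2 - 4*v - 2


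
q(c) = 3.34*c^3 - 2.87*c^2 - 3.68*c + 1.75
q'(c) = 10.02*c^2 - 5.74*c - 3.68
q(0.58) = -0.70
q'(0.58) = -3.64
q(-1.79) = -20.01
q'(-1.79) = 38.70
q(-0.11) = 2.12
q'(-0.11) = -2.93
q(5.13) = 358.26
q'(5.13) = 230.57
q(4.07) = 164.41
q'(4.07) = 138.94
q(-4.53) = -350.96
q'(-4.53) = 227.94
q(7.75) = 1355.57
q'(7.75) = 553.66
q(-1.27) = -5.05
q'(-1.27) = 19.77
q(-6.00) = -800.93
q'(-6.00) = 391.48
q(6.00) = 597.79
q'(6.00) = 322.60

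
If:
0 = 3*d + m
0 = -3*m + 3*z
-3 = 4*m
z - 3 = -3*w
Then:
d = 1/4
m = -3/4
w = 5/4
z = -3/4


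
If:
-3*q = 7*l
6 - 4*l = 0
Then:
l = 3/2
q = -7/2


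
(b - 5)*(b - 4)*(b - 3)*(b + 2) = b^4 - 10*b^3 + 23*b^2 + 34*b - 120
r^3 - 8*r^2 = r^2*(r - 8)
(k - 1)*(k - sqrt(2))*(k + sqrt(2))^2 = k^4 - k^3 + sqrt(2)*k^3 - 2*k^2 - sqrt(2)*k^2 - 2*sqrt(2)*k + 2*k + 2*sqrt(2)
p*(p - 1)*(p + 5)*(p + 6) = p^4 + 10*p^3 + 19*p^2 - 30*p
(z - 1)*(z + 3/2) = z^2 + z/2 - 3/2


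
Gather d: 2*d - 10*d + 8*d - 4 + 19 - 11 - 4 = 0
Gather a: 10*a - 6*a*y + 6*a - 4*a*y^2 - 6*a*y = a*(-4*y^2 - 12*y + 16)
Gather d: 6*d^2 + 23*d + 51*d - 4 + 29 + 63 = 6*d^2 + 74*d + 88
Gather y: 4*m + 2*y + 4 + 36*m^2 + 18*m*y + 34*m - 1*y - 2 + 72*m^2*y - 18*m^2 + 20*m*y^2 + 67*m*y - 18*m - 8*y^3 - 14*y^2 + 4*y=18*m^2 + 20*m - 8*y^3 + y^2*(20*m - 14) + y*(72*m^2 + 85*m + 5) + 2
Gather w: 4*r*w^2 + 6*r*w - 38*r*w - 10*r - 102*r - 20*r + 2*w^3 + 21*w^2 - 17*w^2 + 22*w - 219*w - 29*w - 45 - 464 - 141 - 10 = -132*r + 2*w^3 + w^2*(4*r + 4) + w*(-32*r - 226) - 660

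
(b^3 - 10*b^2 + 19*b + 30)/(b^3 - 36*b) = (b^2 - 4*b - 5)/(b*(b + 6))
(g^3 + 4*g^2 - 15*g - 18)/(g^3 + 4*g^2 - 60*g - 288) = (g^2 - 2*g - 3)/(g^2 - 2*g - 48)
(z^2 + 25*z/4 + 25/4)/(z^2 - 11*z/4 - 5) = (z + 5)/(z - 4)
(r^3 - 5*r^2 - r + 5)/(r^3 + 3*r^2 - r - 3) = (r - 5)/(r + 3)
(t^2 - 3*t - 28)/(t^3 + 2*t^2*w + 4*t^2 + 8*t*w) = (t - 7)/(t*(t + 2*w))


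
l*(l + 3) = l^2 + 3*l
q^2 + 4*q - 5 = (q - 1)*(q + 5)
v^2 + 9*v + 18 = (v + 3)*(v + 6)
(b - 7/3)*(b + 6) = b^2 + 11*b/3 - 14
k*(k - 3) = k^2 - 3*k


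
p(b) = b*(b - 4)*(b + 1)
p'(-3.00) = 41.00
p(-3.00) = -42.00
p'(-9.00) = 293.00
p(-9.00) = -936.00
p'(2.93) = 4.17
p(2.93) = -12.32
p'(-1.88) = 17.88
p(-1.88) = -9.73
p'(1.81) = -5.03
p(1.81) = -11.14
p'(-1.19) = 7.39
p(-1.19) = -1.17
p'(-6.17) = 147.23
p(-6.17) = -324.41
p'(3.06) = 5.73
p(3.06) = -11.68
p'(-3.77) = 61.26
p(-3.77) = -81.14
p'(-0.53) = 0.02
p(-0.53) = 1.13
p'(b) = b*(b - 4) + b*(b + 1) + (b - 4)*(b + 1)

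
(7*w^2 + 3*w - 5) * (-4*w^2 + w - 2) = -28*w^4 - 5*w^3 + 9*w^2 - 11*w + 10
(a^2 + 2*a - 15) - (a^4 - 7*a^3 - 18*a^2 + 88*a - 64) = -a^4 + 7*a^3 + 19*a^2 - 86*a + 49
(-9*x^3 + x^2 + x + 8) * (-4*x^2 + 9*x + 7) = 36*x^5 - 85*x^4 - 58*x^3 - 16*x^2 + 79*x + 56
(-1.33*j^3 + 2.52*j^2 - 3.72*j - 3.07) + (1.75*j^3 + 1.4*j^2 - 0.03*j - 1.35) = 0.42*j^3 + 3.92*j^2 - 3.75*j - 4.42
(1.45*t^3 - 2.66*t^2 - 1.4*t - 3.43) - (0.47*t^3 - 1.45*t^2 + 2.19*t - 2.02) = 0.98*t^3 - 1.21*t^2 - 3.59*t - 1.41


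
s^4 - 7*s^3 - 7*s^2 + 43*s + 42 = (s - 7)*(s - 3)*(s + 1)*(s + 2)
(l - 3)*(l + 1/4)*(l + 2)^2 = l^4 + 5*l^3/4 - 31*l^2/4 - 14*l - 3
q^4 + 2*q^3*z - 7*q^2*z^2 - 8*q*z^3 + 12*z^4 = (q - 2*z)*(q - z)*(q + 2*z)*(q + 3*z)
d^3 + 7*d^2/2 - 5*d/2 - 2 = (d - 1)*(d + 1/2)*(d + 4)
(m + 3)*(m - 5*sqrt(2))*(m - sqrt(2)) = m^3 - 6*sqrt(2)*m^2 + 3*m^2 - 18*sqrt(2)*m + 10*m + 30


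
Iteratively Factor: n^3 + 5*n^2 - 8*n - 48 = (n + 4)*(n^2 + n - 12) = (n - 3)*(n + 4)*(n + 4)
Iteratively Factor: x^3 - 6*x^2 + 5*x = (x)*(x^2 - 6*x + 5) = x*(x - 1)*(x - 5)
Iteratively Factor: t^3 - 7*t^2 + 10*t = (t - 5)*(t^2 - 2*t) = (t - 5)*(t - 2)*(t)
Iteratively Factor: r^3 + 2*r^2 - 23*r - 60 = (r + 4)*(r^2 - 2*r - 15) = (r + 3)*(r + 4)*(r - 5)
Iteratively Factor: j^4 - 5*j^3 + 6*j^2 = (j)*(j^3 - 5*j^2 + 6*j) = j*(j - 2)*(j^2 - 3*j) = j^2*(j - 2)*(j - 3)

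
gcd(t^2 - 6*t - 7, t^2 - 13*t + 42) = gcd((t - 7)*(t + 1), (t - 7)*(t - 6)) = t - 7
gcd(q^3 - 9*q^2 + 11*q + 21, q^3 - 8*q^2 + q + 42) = q^2 - 10*q + 21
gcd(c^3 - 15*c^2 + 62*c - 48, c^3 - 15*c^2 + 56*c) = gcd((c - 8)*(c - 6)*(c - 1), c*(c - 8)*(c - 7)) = c - 8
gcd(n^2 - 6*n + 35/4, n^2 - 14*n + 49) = 1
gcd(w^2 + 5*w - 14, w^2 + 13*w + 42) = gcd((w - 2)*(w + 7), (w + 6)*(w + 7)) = w + 7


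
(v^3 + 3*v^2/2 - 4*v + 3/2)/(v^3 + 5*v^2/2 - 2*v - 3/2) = (2*v - 1)/(2*v + 1)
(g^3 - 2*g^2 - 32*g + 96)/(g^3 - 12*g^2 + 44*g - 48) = (g^2 + 2*g - 24)/(g^2 - 8*g + 12)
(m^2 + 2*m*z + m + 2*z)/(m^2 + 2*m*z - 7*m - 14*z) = (m + 1)/(m - 7)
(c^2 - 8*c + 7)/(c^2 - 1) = (c - 7)/(c + 1)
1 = 1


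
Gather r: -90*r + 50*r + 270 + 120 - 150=240 - 40*r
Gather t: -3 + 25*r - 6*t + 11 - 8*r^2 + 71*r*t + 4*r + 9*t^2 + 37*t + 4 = -8*r^2 + 29*r + 9*t^2 + t*(71*r + 31) + 12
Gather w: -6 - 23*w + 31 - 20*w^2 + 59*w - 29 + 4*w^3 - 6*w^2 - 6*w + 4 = 4*w^3 - 26*w^2 + 30*w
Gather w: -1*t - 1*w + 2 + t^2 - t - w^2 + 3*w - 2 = t^2 - 2*t - w^2 + 2*w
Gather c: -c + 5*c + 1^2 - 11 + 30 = 4*c + 20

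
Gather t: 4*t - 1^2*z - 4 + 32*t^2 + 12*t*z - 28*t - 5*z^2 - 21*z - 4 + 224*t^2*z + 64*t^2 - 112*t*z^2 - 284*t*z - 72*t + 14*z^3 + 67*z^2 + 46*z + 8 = t^2*(224*z + 96) + t*(-112*z^2 - 272*z - 96) + 14*z^3 + 62*z^2 + 24*z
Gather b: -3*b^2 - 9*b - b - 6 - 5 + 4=-3*b^2 - 10*b - 7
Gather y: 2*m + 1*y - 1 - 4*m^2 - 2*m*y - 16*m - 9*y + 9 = -4*m^2 - 14*m + y*(-2*m - 8) + 8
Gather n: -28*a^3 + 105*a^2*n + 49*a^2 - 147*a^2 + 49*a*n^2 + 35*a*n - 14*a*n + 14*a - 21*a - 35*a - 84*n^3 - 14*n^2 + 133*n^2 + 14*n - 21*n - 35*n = -28*a^3 - 98*a^2 - 42*a - 84*n^3 + n^2*(49*a + 119) + n*(105*a^2 + 21*a - 42)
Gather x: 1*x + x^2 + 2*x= x^2 + 3*x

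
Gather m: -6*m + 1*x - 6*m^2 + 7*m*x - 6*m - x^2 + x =-6*m^2 + m*(7*x - 12) - x^2 + 2*x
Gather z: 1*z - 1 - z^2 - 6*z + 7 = -z^2 - 5*z + 6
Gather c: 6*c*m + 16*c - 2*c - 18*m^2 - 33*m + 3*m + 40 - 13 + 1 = c*(6*m + 14) - 18*m^2 - 30*m + 28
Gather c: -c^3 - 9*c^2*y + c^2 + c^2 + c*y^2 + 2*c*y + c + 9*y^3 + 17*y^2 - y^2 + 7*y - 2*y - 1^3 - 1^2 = -c^3 + c^2*(2 - 9*y) + c*(y^2 + 2*y + 1) + 9*y^3 + 16*y^2 + 5*y - 2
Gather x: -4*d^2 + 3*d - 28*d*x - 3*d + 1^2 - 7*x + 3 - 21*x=-4*d^2 + x*(-28*d - 28) + 4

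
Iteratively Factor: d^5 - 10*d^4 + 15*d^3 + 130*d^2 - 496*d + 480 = (d - 4)*(d^4 - 6*d^3 - 9*d^2 + 94*d - 120) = (d - 5)*(d - 4)*(d^3 - d^2 - 14*d + 24) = (d - 5)*(d - 4)*(d - 3)*(d^2 + 2*d - 8) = (d - 5)*(d - 4)*(d - 3)*(d - 2)*(d + 4)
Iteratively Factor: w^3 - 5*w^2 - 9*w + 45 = (w + 3)*(w^2 - 8*w + 15) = (w - 3)*(w + 3)*(w - 5)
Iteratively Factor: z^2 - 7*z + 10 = (z - 5)*(z - 2)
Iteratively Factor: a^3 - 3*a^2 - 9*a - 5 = (a - 5)*(a^2 + 2*a + 1) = (a - 5)*(a + 1)*(a + 1)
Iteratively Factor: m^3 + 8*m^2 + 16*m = (m + 4)*(m^2 + 4*m) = (m + 4)^2*(m)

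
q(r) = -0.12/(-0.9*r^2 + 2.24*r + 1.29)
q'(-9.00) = 0.00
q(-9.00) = 0.00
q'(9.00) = -0.00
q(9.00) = 0.00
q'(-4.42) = 0.00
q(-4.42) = 0.00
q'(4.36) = -0.02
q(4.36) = 0.02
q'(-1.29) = 0.06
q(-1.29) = 0.04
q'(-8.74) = 0.00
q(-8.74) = 0.00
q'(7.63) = -0.00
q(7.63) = 0.00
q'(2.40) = -0.11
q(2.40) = -0.08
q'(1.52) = -0.01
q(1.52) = -0.05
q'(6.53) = -0.00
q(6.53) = 0.01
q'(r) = -0.12*(1.8*r - 2.24)/(-0.9*r^2 + 2.24*r + 1.29)^2 = (0.2688 - 0.216*r)/(-0.9*r^2 + 2.24*r + 1.29)^2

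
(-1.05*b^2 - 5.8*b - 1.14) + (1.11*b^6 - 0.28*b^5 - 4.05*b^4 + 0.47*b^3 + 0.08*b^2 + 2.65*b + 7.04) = 1.11*b^6 - 0.28*b^5 - 4.05*b^4 + 0.47*b^3 - 0.97*b^2 - 3.15*b + 5.9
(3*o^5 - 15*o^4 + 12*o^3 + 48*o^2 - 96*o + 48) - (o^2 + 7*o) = 3*o^5 - 15*o^4 + 12*o^3 + 47*o^2 - 103*o + 48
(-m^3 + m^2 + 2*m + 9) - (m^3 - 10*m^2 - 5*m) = -2*m^3 + 11*m^2 + 7*m + 9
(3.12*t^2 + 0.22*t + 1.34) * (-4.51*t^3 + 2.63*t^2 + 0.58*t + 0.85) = -14.0712*t^5 + 7.2134*t^4 - 3.6552*t^3 + 6.3038*t^2 + 0.9642*t + 1.139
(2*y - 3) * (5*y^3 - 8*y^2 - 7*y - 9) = 10*y^4 - 31*y^3 + 10*y^2 + 3*y + 27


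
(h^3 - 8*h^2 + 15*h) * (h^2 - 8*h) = h^5 - 16*h^4 + 79*h^3 - 120*h^2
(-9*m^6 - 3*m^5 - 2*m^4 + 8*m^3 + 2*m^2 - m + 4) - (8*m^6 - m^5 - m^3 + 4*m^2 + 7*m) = -17*m^6 - 2*m^5 - 2*m^4 + 9*m^3 - 2*m^2 - 8*m + 4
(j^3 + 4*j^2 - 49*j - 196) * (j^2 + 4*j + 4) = j^5 + 8*j^4 - 29*j^3 - 376*j^2 - 980*j - 784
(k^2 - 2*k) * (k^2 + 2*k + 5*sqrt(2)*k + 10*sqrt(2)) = k^4 + 5*sqrt(2)*k^3 - 4*k^2 - 20*sqrt(2)*k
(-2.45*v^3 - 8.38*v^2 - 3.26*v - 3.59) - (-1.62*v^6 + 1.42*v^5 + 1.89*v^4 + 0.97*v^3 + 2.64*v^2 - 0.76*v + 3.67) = 1.62*v^6 - 1.42*v^5 - 1.89*v^4 - 3.42*v^3 - 11.02*v^2 - 2.5*v - 7.26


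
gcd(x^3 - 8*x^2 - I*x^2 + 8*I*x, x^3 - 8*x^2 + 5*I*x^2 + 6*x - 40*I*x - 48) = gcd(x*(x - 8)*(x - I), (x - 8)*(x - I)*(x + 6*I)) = x^2 + x*(-8 - I) + 8*I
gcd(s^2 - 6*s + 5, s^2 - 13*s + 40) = s - 5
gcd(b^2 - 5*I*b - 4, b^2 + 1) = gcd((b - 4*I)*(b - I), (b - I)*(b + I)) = b - I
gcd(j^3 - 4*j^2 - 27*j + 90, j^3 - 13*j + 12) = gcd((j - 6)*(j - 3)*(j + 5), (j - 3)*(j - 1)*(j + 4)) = j - 3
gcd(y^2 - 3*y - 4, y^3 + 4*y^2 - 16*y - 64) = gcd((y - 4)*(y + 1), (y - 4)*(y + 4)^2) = y - 4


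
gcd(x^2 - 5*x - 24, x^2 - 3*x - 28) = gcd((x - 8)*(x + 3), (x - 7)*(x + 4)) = 1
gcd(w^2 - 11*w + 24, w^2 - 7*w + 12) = w - 3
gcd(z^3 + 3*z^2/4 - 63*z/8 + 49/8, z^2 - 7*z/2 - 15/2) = 1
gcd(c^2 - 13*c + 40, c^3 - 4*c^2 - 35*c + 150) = c - 5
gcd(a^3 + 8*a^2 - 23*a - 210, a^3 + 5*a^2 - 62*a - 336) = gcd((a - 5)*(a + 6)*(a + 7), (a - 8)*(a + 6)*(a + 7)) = a^2 + 13*a + 42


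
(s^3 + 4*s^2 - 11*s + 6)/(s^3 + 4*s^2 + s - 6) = (s^2 + 5*s - 6)/(s^2 + 5*s + 6)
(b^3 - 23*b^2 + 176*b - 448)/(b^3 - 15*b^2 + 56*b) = (b - 8)/b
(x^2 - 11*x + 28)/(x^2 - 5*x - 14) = (x - 4)/(x + 2)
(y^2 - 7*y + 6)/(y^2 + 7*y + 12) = (y^2 - 7*y + 6)/(y^2 + 7*y + 12)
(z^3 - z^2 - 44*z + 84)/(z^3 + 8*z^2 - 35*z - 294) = (z - 2)/(z + 7)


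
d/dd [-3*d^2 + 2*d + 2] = 2 - 6*d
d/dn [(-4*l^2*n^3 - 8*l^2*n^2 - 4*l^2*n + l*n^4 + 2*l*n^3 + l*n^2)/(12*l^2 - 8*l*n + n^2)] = 2*l*(-n*(4*l - n)*(4*l*n^2 + 8*l*n + 4*l - n^3 - 2*n^2 - n) + (12*l^2 - 8*l*n + n^2)*(-6*l*n^2 - 8*l*n - 2*l + 2*n^3 + 3*n^2 + n))/(12*l^2 - 8*l*n + n^2)^2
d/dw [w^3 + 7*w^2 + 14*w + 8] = 3*w^2 + 14*w + 14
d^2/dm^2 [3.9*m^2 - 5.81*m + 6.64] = 7.80000000000000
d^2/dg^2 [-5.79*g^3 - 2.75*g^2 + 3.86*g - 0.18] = -34.74*g - 5.5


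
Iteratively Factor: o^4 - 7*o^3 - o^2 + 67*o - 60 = (o - 4)*(o^3 - 3*o^2 - 13*o + 15) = (o - 4)*(o + 3)*(o^2 - 6*o + 5) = (o - 5)*(o - 4)*(o + 3)*(o - 1)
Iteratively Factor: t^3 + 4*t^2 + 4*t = (t + 2)*(t^2 + 2*t) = (t + 2)^2*(t)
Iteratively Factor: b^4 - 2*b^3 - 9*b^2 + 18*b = (b - 3)*(b^3 + b^2 - 6*b) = (b - 3)*(b - 2)*(b^2 + 3*b) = (b - 3)*(b - 2)*(b + 3)*(b)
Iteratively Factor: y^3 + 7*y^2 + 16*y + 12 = (y + 3)*(y^2 + 4*y + 4) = (y + 2)*(y + 3)*(y + 2)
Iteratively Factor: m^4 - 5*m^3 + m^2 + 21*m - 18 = (m - 3)*(m^3 - 2*m^2 - 5*m + 6) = (m - 3)^2*(m^2 + m - 2) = (m - 3)^2*(m - 1)*(m + 2)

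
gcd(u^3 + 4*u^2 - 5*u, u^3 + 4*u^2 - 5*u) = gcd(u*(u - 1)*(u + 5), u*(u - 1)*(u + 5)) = u^3 + 4*u^2 - 5*u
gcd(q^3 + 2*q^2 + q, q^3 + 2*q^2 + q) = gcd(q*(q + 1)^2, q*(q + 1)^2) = q^3 + 2*q^2 + q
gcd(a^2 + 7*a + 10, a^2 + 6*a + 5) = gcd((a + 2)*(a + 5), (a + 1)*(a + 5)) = a + 5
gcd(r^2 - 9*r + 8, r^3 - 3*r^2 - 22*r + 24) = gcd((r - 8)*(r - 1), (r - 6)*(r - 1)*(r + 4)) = r - 1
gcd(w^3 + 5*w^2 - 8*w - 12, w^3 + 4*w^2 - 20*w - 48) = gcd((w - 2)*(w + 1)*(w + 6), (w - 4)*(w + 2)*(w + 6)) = w + 6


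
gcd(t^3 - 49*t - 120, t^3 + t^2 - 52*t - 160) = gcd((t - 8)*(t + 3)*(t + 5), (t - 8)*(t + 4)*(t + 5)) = t^2 - 3*t - 40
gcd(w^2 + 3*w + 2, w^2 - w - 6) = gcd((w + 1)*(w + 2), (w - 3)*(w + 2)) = w + 2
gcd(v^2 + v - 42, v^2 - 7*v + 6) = v - 6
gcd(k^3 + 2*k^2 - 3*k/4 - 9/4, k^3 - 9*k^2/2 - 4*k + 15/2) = k^2 + k/2 - 3/2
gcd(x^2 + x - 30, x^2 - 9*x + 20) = x - 5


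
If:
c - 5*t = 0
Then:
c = 5*t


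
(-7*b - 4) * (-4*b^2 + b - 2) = 28*b^3 + 9*b^2 + 10*b + 8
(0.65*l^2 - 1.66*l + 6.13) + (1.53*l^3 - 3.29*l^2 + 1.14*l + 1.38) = 1.53*l^3 - 2.64*l^2 - 0.52*l + 7.51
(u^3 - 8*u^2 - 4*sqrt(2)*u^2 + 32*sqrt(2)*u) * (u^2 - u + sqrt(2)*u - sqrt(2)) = u^5 - 9*u^4 - 3*sqrt(2)*u^4 + 27*sqrt(2)*u^3 - 24*sqrt(2)*u^2 + 72*u^2 - 64*u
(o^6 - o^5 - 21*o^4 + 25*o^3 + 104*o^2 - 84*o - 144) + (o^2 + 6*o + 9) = o^6 - o^5 - 21*o^4 + 25*o^3 + 105*o^2 - 78*o - 135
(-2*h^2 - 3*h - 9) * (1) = -2*h^2 - 3*h - 9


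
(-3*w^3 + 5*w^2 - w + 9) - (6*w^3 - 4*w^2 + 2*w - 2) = -9*w^3 + 9*w^2 - 3*w + 11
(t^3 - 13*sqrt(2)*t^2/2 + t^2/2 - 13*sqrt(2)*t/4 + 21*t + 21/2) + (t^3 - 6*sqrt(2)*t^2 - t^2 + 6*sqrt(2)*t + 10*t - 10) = 2*t^3 - 25*sqrt(2)*t^2/2 - t^2/2 + 11*sqrt(2)*t/4 + 31*t + 1/2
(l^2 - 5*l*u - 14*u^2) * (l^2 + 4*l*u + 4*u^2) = l^4 - l^3*u - 30*l^2*u^2 - 76*l*u^3 - 56*u^4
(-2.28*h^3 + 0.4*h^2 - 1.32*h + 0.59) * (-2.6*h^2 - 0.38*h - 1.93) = 5.928*h^5 - 0.1736*h^4 + 7.6804*h^3 - 1.8044*h^2 + 2.3234*h - 1.1387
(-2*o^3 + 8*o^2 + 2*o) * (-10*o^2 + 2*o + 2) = 20*o^5 - 84*o^4 - 8*o^3 + 20*o^2 + 4*o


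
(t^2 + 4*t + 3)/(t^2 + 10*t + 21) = (t + 1)/(t + 7)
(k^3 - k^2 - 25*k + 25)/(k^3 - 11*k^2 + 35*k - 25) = (k + 5)/(k - 5)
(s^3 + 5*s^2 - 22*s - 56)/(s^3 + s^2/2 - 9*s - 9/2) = 2*(s^3 + 5*s^2 - 22*s - 56)/(2*s^3 + s^2 - 18*s - 9)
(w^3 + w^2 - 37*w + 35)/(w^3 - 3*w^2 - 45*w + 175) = (w - 1)/(w - 5)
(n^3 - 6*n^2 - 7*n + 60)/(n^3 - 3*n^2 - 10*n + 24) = (n - 5)/(n - 2)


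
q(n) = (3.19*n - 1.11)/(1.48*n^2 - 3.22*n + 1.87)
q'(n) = (3.22 - 2.96*n)*(3.19*n - 1.11)/(1.48*n^2 - 3.22*n + 1.87)^2 + 3.19/(1.48*n^2 - 3.22*n + 1.87) = (-4.7212*n^2 + 3.2856*n + 2.3911)/(2.1904*n^4 - 9.5312*n^3 + 15.9036*n^2 - 12.0428*n + 3.4969)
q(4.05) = 0.90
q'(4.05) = -0.36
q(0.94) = 12.51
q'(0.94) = 57.42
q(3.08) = 1.45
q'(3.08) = -0.90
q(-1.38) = -0.60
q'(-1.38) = -0.13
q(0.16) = -0.43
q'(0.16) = 1.44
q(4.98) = 0.66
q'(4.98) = -0.19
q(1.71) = 6.28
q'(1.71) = -12.12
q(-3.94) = -0.36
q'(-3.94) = -0.06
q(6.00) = 0.50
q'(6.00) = -0.12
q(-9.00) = -0.20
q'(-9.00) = -0.02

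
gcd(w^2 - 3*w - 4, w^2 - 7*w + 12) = w - 4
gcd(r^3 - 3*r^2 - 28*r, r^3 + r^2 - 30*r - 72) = r + 4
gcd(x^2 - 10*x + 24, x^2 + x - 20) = x - 4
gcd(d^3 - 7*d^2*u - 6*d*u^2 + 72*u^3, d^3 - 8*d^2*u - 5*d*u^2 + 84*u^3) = -d^2 + d*u + 12*u^2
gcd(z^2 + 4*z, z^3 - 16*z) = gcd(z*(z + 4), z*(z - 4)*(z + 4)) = z^2 + 4*z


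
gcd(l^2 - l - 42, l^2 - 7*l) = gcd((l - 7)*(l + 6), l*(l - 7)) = l - 7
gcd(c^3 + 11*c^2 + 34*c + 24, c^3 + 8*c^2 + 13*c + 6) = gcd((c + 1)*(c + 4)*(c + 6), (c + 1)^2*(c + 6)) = c^2 + 7*c + 6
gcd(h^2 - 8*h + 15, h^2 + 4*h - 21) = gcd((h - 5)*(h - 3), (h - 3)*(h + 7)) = h - 3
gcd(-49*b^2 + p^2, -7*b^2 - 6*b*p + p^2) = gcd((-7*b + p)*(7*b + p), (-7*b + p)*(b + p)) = -7*b + p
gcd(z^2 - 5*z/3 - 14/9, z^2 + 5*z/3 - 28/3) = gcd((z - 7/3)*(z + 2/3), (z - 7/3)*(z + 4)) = z - 7/3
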